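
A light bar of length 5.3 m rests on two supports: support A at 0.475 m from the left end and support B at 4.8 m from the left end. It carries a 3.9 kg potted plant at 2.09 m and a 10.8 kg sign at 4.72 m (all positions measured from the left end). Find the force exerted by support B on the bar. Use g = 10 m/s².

R_B ≈ 121 N

Take moments about support A.
Potted plant: 3.9 × 10 = 39 N down at 2.09 m → arm 1.615 m, τ = 39 × 1.615 = 62.98 N·m clockwise.
Sign: 10.8 × 10 = 108 N down at 4.72 m → arm 4.245 m, τ = 108 × 4.245 = 458.5 N·m clockwise.
Net load moment about support A = 521.5 N·m clockwise.
Reaction R at support B is upward at 4.8 m, arm 4.325 m → moment R × 4.325 counterclockwise.
For rotational equilibrium, R × 4.325 = 521.5, so R = 121 N.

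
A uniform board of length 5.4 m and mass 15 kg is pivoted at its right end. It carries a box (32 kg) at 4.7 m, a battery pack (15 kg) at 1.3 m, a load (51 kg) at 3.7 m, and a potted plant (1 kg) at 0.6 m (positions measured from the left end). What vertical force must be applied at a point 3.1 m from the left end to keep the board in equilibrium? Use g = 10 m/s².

F ≈ 939 N

Sum moments about the right end (the unknown pivot reaction has zero arm there).
Beam weight: 15 × 10 = 150 N down at 2.7 m → arm 2.7 m, τ = 150 × 2.7 = 405 N·m counterclockwise.
Box: 32 × 10 = 320 N down at 4.7 m → arm 0.7 m, τ = 320 × 0.7 = 224 N·m counterclockwise.
Battery pack: 15 × 10 = 150 N down at 1.3 m → arm 4.1 m, τ = 150 × 4.1 = 615 N·m counterclockwise.
Load: 51 × 10 = 510 N down at 3.7 m → arm 1.7 m, τ = 510 × 1.7 = 867 N·m counterclockwise.
Potted plant: 1 × 10 = 10 N down at 0.6 m → arm 4.8 m, τ = 10 × 4.8 = 48 N·m counterclockwise.
Net moment of the loads = 2159 N·m counterclockwise.
The upward force F acts at a point 3.1 m from the left end, arm 2.3 m, giving F × 2.3 clockwise.
For rotational equilibrium, F × 2.3 = 2159, so F = 2159 / 2.3 = 939 N.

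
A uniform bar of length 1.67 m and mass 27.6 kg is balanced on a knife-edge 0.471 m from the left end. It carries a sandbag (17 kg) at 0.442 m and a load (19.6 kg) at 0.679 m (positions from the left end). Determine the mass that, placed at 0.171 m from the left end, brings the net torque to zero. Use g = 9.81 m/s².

Taking torques about the knife-edge (at 0.471 m from the left end):
Beam weight: 27.6 × 9.81 = 270.8 N down at 0.835 m → arm 0.364 m, τ = 270.8 × 0.364 = 98.57 N·m clockwise.
Sandbag: 17 × 9.81 = 166.8 N down at 0.442 m → arm 0.029 m, τ = 166.8 × 0.029 = 4.837 N·m counterclockwise.
Load: 19.6 × 9.81 = 192.3 N down at 0.679 m → arm 0.208 m, τ = 192.3 × 0.208 = 40 N·m clockwise.
Net moment of known loads = 133.7 N·m clockwise.
An unknown mass m at 0.171 m has arm 0.3 m; its moment is m·g·0.3 counterclockwise.
Στ = 0 ⇒ m × 9.81 × 0.3 = 133.7 ⇒ m = 133.7 / (9.81 × 0.3) = 45.4 kg.

m ≈ 45.4 kg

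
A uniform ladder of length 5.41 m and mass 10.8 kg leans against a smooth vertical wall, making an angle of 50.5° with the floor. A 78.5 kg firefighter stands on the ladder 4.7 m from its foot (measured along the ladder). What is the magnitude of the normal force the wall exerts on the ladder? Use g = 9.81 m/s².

N_wall ≈ 595 N

About the foot of the ladder:
Ladder weight 10.8×9.81 = 105.9 N acts at 2.705 m along the ladder; its horizontal arm is 2.705·cos50.5° = 1.721 m → τ = 182.3 N·m clockwise.
Firefighter: 78.5×9.81 = 770.1 N at 4.7 m → arm 2.99 m → τ = 2303 N·m clockwise.
Wall normal N acts horizontally at the top; its moment arm is the height L sinθ = 5.41·sin50.5° = 4.174 m, counterclockwise.
For rotational equilibrium, N × 4.174 = 2485, so N = 595 N.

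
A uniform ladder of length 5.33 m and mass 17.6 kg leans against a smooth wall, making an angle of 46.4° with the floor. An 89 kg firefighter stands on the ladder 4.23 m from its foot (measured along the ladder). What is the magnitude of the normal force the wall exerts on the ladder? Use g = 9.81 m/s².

Choose the foot of the ladder as the axis so the floor normal and friction both act there and drop out.
Ladder weight 17.6×9.81 = 172.7 N acts at 2.665 m along the ladder; its horizontal arm is 2.665·cos46.4° = 1.838 m → τ = 317.4 N·m clockwise.
Firefighter: 89×9.81 = 873.1 N at 4.23 m → arm 2.917 m → τ = 2547 N·m clockwise.
Wall normal N acts horizontally at the top; its moment arm is the height L sinθ = 5.33·sin46.4° = 3.86 m, counterclockwise.
Setting net torque to zero: N × 3.86 = 2864 → N = 742 N.

N_wall ≈ 742 N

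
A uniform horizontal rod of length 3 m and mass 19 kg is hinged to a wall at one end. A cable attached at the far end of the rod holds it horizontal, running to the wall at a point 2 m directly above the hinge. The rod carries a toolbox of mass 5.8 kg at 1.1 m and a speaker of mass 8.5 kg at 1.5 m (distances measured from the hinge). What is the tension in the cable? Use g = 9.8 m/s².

About the hinge:
Beam weight: 19 × 9.8 = 186.2 N down at 1.5 m → arm 1.5 m, τ = 186.2 × 1.5 = 279.3 N·m clockwise.
Toolbox: 5.8 × 9.8 = 56.84 N down at 1.1 m → arm 1.1 m, τ = 56.84 × 1.1 = 62.52 N·m clockwise.
Speaker: 8.5 × 9.8 = 83.3 N down at 1.5 m → arm 1.5 m, τ = 83.3 × 1.5 = 124.9 N·m clockwise.
Total clockwise load moment = 466.7 N·m.
The cable tension T acts at 3 m; only its component perpendicular to the rod, T sinθ, produces torque. sinθ = h/√(h²+d²) = 2/√(2²+3²) = 0.5547.
Στ = 0 ⇒ T × 3 × 0.5547 = 466.7 ⇒ T = 466.7 / 1.664 = 280 N.

T ≈ 280 N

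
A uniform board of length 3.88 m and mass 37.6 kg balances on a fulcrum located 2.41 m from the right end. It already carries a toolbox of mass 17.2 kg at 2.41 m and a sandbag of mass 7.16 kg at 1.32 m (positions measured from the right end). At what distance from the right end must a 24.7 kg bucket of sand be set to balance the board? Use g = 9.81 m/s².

Choose the fulcrum (at 2.41 m from the right end) as the axis so the support reaction has zero arm there.
Beam weight: 37.6 × 9.81 = 368.9 N down at 1.94 m → arm 0.47 m, τ = 368.9 × 0.47 = 173.4 N·m clockwise.
Toolbox: acts at the fulcrum, moment arm 0 → no torque.
Sandbag: 7.16 × 9.81 = 70.24 N down at 1.32 m → arm 1.09 m, τ = 70.24 × 1.09 = 76.56 N·m clockwise.
Net moment of existing loads = 250 N·m clockwise.
The bucket of sand weighs 24.7 × 9.81 = 242.3 N and must supply an equal counterclockwise moment, so its lever arm about the fulcrum is 250 / 242.3 = 1.03 m.
That puts it at 2.41 + 1.03 = 3.44 m from the right end.

x ≈ 3.44 m from the right end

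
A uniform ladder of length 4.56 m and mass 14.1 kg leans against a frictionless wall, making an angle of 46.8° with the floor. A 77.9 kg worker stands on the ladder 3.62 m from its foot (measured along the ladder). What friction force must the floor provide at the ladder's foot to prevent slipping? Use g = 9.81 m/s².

About the foot of the ladder:
Ladder weight 14.1×9.81 = 138.3 N acts at 2.28 m along the ladder; its horizontal arm is 2.28·cos46.8° = 1.561 m → τ = 215.9 N·m clockwise.
Worker: 77.9×9.81 = 764.2 N at 3.62 m → arm 2.478 m → τ = 1894 N·m clockwise.
Wall normal N acts horizontally at the top; its moment arm is the height L sinθ = 4.56·sin46.8° = 3.324 m, counterclockwise.
Setting net torque to zero: N × 3.324 = 2110 → N = 635 N.
ΣFx = 0: friction at the foot balances the wall's push, so f = N_wall = 635 N.

f ≈ 635 N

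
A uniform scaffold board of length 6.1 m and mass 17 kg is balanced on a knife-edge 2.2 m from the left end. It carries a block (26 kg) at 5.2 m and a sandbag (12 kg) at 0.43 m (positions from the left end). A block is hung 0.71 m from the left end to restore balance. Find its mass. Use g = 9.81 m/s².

Take moments about the knife-edge (at 2.2 m from the left end).
Beam weight: 17 × 9.81 = 166.8 N down at 3.05 m → arm 0.85 m, τ = 166.8 × 0.85 = 141.8 N·m clockwise.
Block: 26 × 9.81 = 255.1 N down at 5.2 m → arm 3 m, τ = 255.1 × 3 = 765.3 N·m clockwise.
Sandbag: 12 × 9.81 = 117.7 N down at 0.43 m → arm 1.77 m, τ = 117.7 × 1.77 = 208.3 N·m counterclockwise.
Net moment of known loads = 698.8 N·m clockwise.
An unknown mass m at 0.71 m has arm 1.49 m; its moment is m·g·1.49 counterclockwise.
Balancing moments: m × 9.81 × 1.49 = 698.8, giving m = 698.8 / (9.81 × 1.49) = 47.8 kg.

m ≈ 47.8 kg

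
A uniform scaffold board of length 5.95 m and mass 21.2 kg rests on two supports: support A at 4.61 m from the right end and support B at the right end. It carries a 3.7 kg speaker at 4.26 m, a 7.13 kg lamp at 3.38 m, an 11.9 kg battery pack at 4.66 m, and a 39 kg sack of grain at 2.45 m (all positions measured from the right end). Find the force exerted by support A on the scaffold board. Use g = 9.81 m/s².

Taking torques about support B:
Beam weight: 21.2 × 9.81 = 208 N down at 2.975 m → arm 2.975 m, τ = 208 × 2.975 = 618.8 N·m counterclockwise.
Speaker: 3.7 × 9.81 = 36.3 N down at 4.26 m → arm 4.26 m, τ = 36.3 × 4.26 = 154.6 N·m counterclockwise.
Lamp: 7.13 × 9.81 = 69.95 N down at 3.38 m → arm 3.38 m, τ = 69.95 × 3.38 = 236.4 N·m counterclockwise.
Battery pack: 11.9 × 9.81 = 116.7 N down at 4.66 m → arm 4.66 m, τ = 116.7 × 4.66 = 543.8 N·m counterclockwise.
Sack of grain: 39 × 9.81 = 382.6 N down at 2.45 m → arm 2.45 m, τ = 382.6 × 2.45 = 937.4 N·m counterclockwise.
Net load moment about support B = 2491 N·m counterclockwise.
Reaction R at support A is upward at 4.61 m, arm 4.61 m → moment R × 4.61 clockwise.
Balancing moments: R × 4.61 = 2491, giving R = 540 N.

R_A ≈ 540 N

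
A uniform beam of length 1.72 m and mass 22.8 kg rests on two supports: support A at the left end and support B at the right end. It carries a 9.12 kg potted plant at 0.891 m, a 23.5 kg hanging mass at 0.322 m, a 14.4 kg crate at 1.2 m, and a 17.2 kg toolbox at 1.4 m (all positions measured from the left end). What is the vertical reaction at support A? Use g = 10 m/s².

Sum moments about support B (its reaction then has zero moment arm).
Beam weight: 22.8 × 10 = 228 N down at 0.86 m → arm 0.86 m, τ = 228 × 0.86 = 196.1 N·m counterclockwise.
Potted plant: 9.12 × 10 = 91.2 N down at 0.891 m → arm 0.829 m, τ = 91.2 × 0.829 = 75.6 N·m counterclockwise.
Hanging mass: 23.5 × 10 = 235 N down at 0.322 m → arm 1.398 m, τ = 235 × 1.398 = 328.5 N·m counterclockwise.
Crate: 14.4 × 10 = 144 N down at 1.2 m → arm 0.52 m, τ = 144 × 0.52 = 74.88 N·m counterclockwise.
Toolbox: 17.2 × 10 = 172 N down at 1.4 m → arm 0.32 m, τ = 172 × 0.32 = 55.04 N·m counterclockwise.
Net load moment about support B = 730.1 N·m counterclockwise.
Reaction R at support A is upward at 0 m, arm 1.72 m → moment R × 1.72 clockwise.
For rotational equilibrium, R × 1.72 = 730.1, so R = 424 N.

R_A ≈ 424 N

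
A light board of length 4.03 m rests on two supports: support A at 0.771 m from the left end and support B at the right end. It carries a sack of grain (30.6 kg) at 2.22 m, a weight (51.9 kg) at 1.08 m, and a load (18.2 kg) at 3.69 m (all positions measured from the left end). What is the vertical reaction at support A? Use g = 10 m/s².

R_A ≈ 659 N

Taking torques about support B:
Sack of grain: 30.6 × 10 = 306 N down at 2.22 m → arm 1.81 m, τ = 306 × 1.81 = 553.9 N·m counterclockwise.
Weight: 51.9 × 10 = 519 N down at 1.08 m → arm 2.95 m, τ = 519 × 2.95 = 1531 N·m counterclockwise.
Load: 18.2 × 10 = 182 N down at 3.69 m → arm 0.34 m, τ = 182 × 0.34 = 61.88 N·m counterclockwise.
Net load moment about support B = 2147 N·m counterclockwise.
Reaction R at support A is upward at 0.771 m, arm 3.259 m → moment R × 3.259 clockwise.
For rotational equilibrium, R × 3.259 = 2147, so R = 659 N.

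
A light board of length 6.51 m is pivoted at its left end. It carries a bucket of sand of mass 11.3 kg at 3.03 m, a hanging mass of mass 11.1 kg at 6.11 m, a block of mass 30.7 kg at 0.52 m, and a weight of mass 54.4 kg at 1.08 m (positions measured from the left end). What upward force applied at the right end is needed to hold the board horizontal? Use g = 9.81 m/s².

F ≈ 266 N

Take moments about the left end.
Bucket of sand: 11.3 × 9.81 = 110.9 N down at 3.03 m → arm 3.03 m, τ = 110.9 × 3.03 = 336 N·m clockwise.
Hanging mass: 11.1 × 9.81 = 108.9 N down at 6.11 m → arm 6.11 m, τ = 108.9 × 6.11 = 665.4 N·m clockwise.
Block: 30.7 × 9.81 = 301.2 N down at 0.52 m → arm 0.52 m, τ = 301.2 × 0.52 = 156.6 N·m clockwise.
Weight: 54.4 × 9.81 = 533.7 N down at 1.08 m → arm 1.08 m, τ = 533.7 × 1.08 = 576.4 N·m clockwise.
Net moment of the loads = 1734 N·m clockwise.
The upward force F acts at the right end, arm 6.51 m, giving F × 6.51 counterclockwise.
Balancing moments: F × 6.51 = 1734, giving F = 1734 / 6.51 = 266 N.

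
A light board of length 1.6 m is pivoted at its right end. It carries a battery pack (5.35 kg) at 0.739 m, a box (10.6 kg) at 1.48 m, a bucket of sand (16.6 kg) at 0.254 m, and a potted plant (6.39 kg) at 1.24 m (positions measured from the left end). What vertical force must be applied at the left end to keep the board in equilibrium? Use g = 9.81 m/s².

F ≈ 187 N

Sum moments about the right end (the unknown pivot reaction has zero arm there).
Battery pack: 5.35 × 9.81 = 52.48 N down at 0.739 m → arm 0.861 m, τ = 52.48 × 0.861 = 45.19 N·m counterclockwise.
Box: 10.6 × 9.81 = 104 N down at 1.48 m → arm 0.12 m, τ = 104 × 0.12 = 12.48 N·m counterclockwise.
Bucket of sand: 16.6 × 9.81 = 162.8 N down at 0.254 m → arm 1.346 m, τ = 162.8 × 1.346 = 219.1 N·m counterclockwise.
Potted plant: 6.39 × 9.81 = 62.69 N down at 1.24 m → arm 0.36 m, τ = 62.69 × 0.36 = 22.57 N·m counterclockwise.
Net moment of the loads = 299.3 N·m counterclockwise.
The upward force F acts at the left end, arm 1.6 m, giving F × 1.6 clockwise.
Στ = 0 ⇒ F × 1.6 = 299.3 ⇒ F = 299.3 / 1.6 = 187 N.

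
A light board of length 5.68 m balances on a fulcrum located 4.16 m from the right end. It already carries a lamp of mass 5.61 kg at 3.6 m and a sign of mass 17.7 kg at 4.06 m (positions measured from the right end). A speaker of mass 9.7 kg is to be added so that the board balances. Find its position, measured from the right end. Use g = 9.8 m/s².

Sum moments about the fulcrum (at 4.16 m from the right end) (the support reaction has zero arm there).
Lamp: 5.61 × 9.8 = 54.98 N down at 3.6 m → arm 0.56 m, τ = 54.98 × 0.56 = 30.79 N·m clockwise.
Sign: 17.7 × 9.8 = 173.5 N down at 4.06 m → arm 0.1 m, τ = 173.5 × 0.1 = 17.35 N·m clockwise.
Net moment of existing loads = 48.14 N·m clockwise.
The speaker weighs 9.7 × 9.8 = 95.06 N and must supply an equal counterclockwise moment, so its lever arm about the fulcrum is 48.14 / 95.06 = 0.506 m.
That puts it at 4.16 + 0.506 = 4.67 m from the right end.

x ≈ 4.67 m from the right end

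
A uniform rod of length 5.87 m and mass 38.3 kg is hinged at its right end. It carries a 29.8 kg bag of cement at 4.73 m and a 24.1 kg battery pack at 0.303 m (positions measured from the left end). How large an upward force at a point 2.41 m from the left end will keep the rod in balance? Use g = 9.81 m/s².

F ≈ 795 N

Take moments about the right end.
Beam weight: 38.3 × 9.81 = 375.7 N down at 2.935 m → arm 2.935 m, τ = 375.7 × 2.935 = 1103 N·m counterclockwise.
Bag of cement: 29.8 × 9.81 = 292.3 N down at 4.73 m → arm 1.14 m, τ = 292.3 × 1.14 = 333.2 N·m counterclockwise.
Battery pack: 24.1 × 9.81 = 236.4 N down at 0.303 m → arm 5.567 m, τ = 236.4 × 5.567 = 1316 N·m counterclockwise.
Net moment of the loads = 2752 N·m counterclockwise.
The upward force F acts at a point 2.41 m from the left end, arm 3.46 m, giving F × 3.46 clockwise.
Setting net torque to zero: F × 3.46 = 2752 → F = 2752 / 3.46 = 795 N.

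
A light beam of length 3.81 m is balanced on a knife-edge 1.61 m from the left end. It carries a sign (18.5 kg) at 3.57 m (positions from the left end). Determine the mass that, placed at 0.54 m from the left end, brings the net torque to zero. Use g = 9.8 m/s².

Sum moments about the knife-edge (at 1.61 m from the left end) (the support reaction has zero arm there).
Sign: 18.5 × 9.8 = 181.3 N down at 3.57 m → arm 1.96 m, τ = 181.3 × 1.96 = 355.3 N·m clockwise.
Net moment of known loads = 355.3 N·m clockwise.
An unknown mass m at 0.54 m has arm 1.07 m; its moment is m·g·1.07 counterclockwise.
Balancing moments: m × 9.8 × 1.07 = 355.3, giving m = 355.3 / (9.8 × 1.07) = 33.9 kg.

m ≈ 33.9 kg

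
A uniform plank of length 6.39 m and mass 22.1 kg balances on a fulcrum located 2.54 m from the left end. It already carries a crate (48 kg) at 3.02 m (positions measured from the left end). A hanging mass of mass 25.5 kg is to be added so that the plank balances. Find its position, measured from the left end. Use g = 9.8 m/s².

About the fulcrum (at 2.54 m from the left end):
Beam weight: 22.1 × 9.8 = 216.6 N down at 3.195 m → arm 0.655 m, τ = 216.6 × 0.655 = 141.9 N·m clockwise.
Crate: 48 × 9.8 = 470.4 N down at 3.02 m → arm 0.48 m, τ = 470.4 × 0.48 = 225.8 N·m clockwise.
Net moment of existing loads = 367.7 N·m clockwise.
The hanging mass weighs 25.5 × 9.8 = 249.9 N and must supply an equal counterclockwise moment, so its lever arm about the fulcrum is 367.7 / 249.9 = 1.47 m.
That puts it at 2.54 − 1.47 = 1.07 m from the left end.

x ≈ 1.07 m from the left end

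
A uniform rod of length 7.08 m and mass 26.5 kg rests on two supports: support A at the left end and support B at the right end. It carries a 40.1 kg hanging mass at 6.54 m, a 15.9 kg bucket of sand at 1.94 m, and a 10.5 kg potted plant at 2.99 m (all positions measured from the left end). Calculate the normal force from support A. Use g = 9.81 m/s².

R_A ≈ 333 N

Take moments about support B.
Beam weight: 26.5 × 9.81 = 260 N down at 3.54 m → arm 3.54 m, τ = 260 × 3.54 = 920.4 N·m counterclockwise.
Hanging mass: 40.1 × 9.81 = 393.4 N down at 6.54 m → arm 0.54 m, τ = 393.4 × 0.54 = 212.4 N·m counterclockwise.
Bucket of sand: 15.9 × 9.81 = 156 N down at 1.94 m → arm 5.14 m, τ = 156 × 5.14 = 801.8 N·m counterclockwise.
Potted plant: 10.5 × 9.81 = 103 N down at 2.99 m → arm 4.09 m, τ = 103 × 4.09 = 421.3 N·m counterclockwise.
Net load moment about support B = 2356 N·m counterclockwise.
Reaction R at support A is upward at 0 m, arm 7.08 m → moment R × 7.08 clockwise.
Στ = 0 ⇒ R × 7.08 = 2356 ⇒ R = 333 N.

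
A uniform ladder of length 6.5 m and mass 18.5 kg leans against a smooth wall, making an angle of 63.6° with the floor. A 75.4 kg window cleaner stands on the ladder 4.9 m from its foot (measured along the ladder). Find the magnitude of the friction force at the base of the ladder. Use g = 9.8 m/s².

Choose the foot of the ladder as the axis so the floor normal and friction both act there and drop out.
Ladder weight 18.5×9.8 = 181.3 N acts at 3.25 m along the ladder; its horizontal arm is 3.25·cos63.6° = 1.445 m → τ = 262 N·m clockwise.
Window cleaner: 75.4×9.8 = 738.9 N at 4.9 m → arm 2.179 m → τ = 1610 N·m clockwise.
Wall normal N acts horizontally at the top; its moment arm is the height L sinθ = 6.5·sin63.6° = 5.822 m, counterclockwise.
Setting net torque to zero: N × 5.822 = 1872 → N = 322 N.
ΣFx = 0: friction at the foot balances the wall's push, so f = N_wall = 322 N.

f ≈ 322 N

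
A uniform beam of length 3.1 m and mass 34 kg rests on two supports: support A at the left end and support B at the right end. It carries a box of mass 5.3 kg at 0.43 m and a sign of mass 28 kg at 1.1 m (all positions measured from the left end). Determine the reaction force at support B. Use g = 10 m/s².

R_B ≈ 277 N

About support A:
Beam weight: 34 × 10 = 340 N down at 1.55 m → arm 1.55 m, τ = 340 × 1.55 = 527 N·m clockwise.
Box: 5.3 × 10 = 53 N down at 0.43 m → arm 0.43 m, τ = 53 × 0.43 = 22.79 N·m clockwise.
Sign: 28 × 10 = 280 N down at 1.1 m → arm 1.1 m, τ = 280 × 1.1 = 308 N·m clockwise.
Net load moment about support A = 857.8 N·m clockwise.
Reaction R at support B is upward at 3.1 m, arm 3.1 m → moment R × 3.1 counterclockwise.
Setting net torque to zero: R × 3.1 = 857.8 → R = 277 N.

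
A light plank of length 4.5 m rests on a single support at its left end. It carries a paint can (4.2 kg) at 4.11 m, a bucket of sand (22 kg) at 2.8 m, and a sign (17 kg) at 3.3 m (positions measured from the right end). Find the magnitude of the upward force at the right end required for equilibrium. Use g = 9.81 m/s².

Sum moments about the left end (the unknown pivot reaction has zero arm there).
Paint can: 4.2 × 9.81 = 41.2 N down at 4.11 m → arm 0.39 m, τ = 41.2 × 0.39 = 16.07 N·m clockwise.
Bucket of sand: 22 × 9.81 = 215.8 N down at 2.8 m → arm 1.7 m, τ = 215.8 × 1.7 = 366.9 N·m clockwise.
Sign: 17 × 9.81 = 166.8 N down at 3.3 m → arm 1.2 m, τ = 166.8 × 1.2 = 200.2 N·m clockwise.
Net moment of the loads = 583.2 N·m clockwise.
The upward force F acts at the right end, arm 4.5 m, giving F × 4.5 counterclockwise.
Setting net torque to zero: F × 4.5 = 583.2 → F = 583.2 / 4.5 = 130 N.

F ≈ 130 N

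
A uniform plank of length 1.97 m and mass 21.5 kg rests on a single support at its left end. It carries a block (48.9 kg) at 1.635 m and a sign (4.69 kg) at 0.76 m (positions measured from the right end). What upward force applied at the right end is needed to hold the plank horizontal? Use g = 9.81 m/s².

Sum moments about the left end (the unknown pivot reaction has zero arm there).
Beam weight: 21.5 × 9.81 = 210.9 N down at 0.985 m → arm 0.985 m, τ = 210.9 × 0.985 = 207.7 N·m clockwise.
Block: 48.9 × 9.81 = 479.7 N down at 1.635 m → arm 0.335 m, τ = 479.7 × 0.335 = 160.7 N·m clockwise.
Sign: 4.69 × 9.81 = 46.01 N down at 0.76 m → arm 1.21 m, τ = 46.01 × 1.21 = 55.67 N·m clockwise.
Net moment of the loads = 424.1 N·m clockwise.
The upward force F acts at the right end, arm 1.97 m, giving F × 1.97 counterclockwise.
Balancing moments: F × 1.97 = 424.1, giving F = 424.1 / 1.97 = 215 N.

F ≈ 215 N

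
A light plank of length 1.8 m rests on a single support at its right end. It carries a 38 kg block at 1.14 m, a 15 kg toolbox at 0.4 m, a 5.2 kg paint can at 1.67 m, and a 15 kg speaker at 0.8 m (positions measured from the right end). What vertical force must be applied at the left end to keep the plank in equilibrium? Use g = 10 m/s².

F ≈ 389 N

Taking torques about the right end:
Block: 38 × 10 = 380 N down at 1.14 m → arm 1.14 m, τ = 380 × 1.14 = 433.2 N·m counterclockwise.
Toolbox: 15 × 10 = 150 N down at 0.4 m → arm 0.4 m, τ = 150 × 0.4 = 60 N·m counterclockwise.
Paint can: 5.2 × 10 = 52 N down at 1.67 m → arm 1.67 m, τ = 52 × 1.67 = 86.84 N·m counterclockwise.
Speaker: 15 × 10 = 150 N down at 0.8 m → arm 0.8 m, τ = 150 × 0.8 = 120 N·m counterclockwise.
Net moment of the loads = 700 N·m counterclockwise.
The upward force F acts at the left end, arm 1.8 m, giving F × 1.8 clockwise.
Balancing moments: F × 1.8 = 700, giving F = 700 / 1.8 = 389 N.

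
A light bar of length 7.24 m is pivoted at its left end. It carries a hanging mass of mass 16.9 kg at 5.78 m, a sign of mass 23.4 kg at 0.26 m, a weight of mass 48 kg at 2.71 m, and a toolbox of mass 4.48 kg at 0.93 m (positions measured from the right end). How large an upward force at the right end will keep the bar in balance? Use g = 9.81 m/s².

F ≈ 588 N

Choose the left end as the axis so the unknown pivot reaction has zero arm there.
Hanging mass: 16.9 × 9.81 = 165.8 N down at 5.78 m → arm 1.46 m, τ = 165.8 × 1.46 = 242.1 N·m clockwise.
Sign: 23.4 × 9.81 = 229.6 N down at 0.26 m → arm 6.98 m, τ = 229.6 × 6.98 = 1603 N·m clockwise.
Weight: 48 × 9.81 = 470.9 N down at 2.71 m → arm 4.53 m, τ = 470.9 × 4.53 = 2133 N·m clockwise.
Toolbox: 4.48 × 9.81 = 43.95 N down at 0.93 m → arm 6.31 m, τ = 43.95 × 6.31 = 277.3 N·m clockwise.
Net moment of the loads = 4255 N·m clockwise.
The upward force F acts at the right end, arm 7.24 m, giving F × 7.24 counterclockwise.
Στ = 0 ⇒ F × 7.24 = 4255 ⇒ F = 4255 / 7.24 = 588 N.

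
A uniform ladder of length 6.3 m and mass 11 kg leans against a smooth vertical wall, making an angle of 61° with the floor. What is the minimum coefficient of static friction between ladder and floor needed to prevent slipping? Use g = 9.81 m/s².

Sum moments about the foot of the ladder (the floor normal and friction both act there and drop out).
Ladder weight 11×9.81 = 107.9 N acts at 3.15 m along the ladder; its horizontal arm is 3.15·cos61° = 1.527 m → τ = 164.8 N·m clockwise.
Wall normal N acts horizontally at the top; its moment arm is the height L sinθ = 6.3·sin61° = 5.51 m, counterclockwise.
Setting net torque to zero: N × 5.51 = 164.8 → N = 29.91 N.
ΣFx = 0 ⇒ f = N_wall = 29.91 N. ΣFy = 0 ⇒ N_floor = 107.9 N.
μ_min = f / N_floor = 29.91 / 107.9 = 0.277.

μ_min ≈ 0.277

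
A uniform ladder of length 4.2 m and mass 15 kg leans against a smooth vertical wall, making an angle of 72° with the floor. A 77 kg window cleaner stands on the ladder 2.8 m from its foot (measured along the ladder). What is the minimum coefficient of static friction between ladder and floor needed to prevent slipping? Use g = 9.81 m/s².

Taking torques about the foot of the ladder:
Ladder weight 15×9.81 = 147.2 N acts at 2.1 m along the ladder; its horizontal arm is 2.1·cos72° = 0.6489 m → τ = 95.52 N·m clockwise.
Window cleaner: 77×9.81 = 755.4 N at 2.8 m → arm 0.8652 m → τ = 653.6 N·m clockwise.
Wall normal N acts horizontally at the top; its moment arm is the height L sinθ = 4.2·sin72° = 3.994 m, counterclockwise.
Στ = 0 ⇒ N × 3.994 = 749.1 ⇒ N = 187.6 N.
ΣFx = 0 ⇒ f = N_wall = 187.6 N. ΣFy = 0 ⇒ N_floor = 902.6 N.
μ_min = f / N_floor = 187.6 / 902.6 = 0.208.

μ_min ≈ 0.208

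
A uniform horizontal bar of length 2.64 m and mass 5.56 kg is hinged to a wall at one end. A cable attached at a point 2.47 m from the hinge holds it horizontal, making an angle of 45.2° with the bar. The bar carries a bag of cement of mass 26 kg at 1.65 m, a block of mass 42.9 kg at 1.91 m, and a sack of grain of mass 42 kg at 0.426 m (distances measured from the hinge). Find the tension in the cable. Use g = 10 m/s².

About the hinge:
Beam weight: 5.56 × 10 = 55.6 N down at 1.32 m → arm 1.32 m, τ = 55.6 × 1.32 = 73.39 N·m clockwise.
Bag of cement: 26 × 10 = 260 N down at 1.65 m → arm 1.65 m, τ = 260 × 1.65 = 429 N·m clockwise.
Block: 42.9 × 10 = 429 N down at 1.91 m → arm 1.91 m, τ = 429 × 1.91 = 819.4 N·m clockwise.
Sack of grain: 42 × 10 = 420 N down at 0.426 m → arm 0.426 m, τ = 420 × 0.426 = 178.9 N·m clockwise.
Total clockwise load moment = 1501 N·m.
The cable tension T acts at 2.47 m; only its component perpendicular to the bar, T sinθ, produces torque. sin 45.2° = 0.7096.
Setting net torque to zero: T × 2.47 × 0.7096 = 1501 → T = 1501 / 1.753 = 856 N.

T ≈ 856 N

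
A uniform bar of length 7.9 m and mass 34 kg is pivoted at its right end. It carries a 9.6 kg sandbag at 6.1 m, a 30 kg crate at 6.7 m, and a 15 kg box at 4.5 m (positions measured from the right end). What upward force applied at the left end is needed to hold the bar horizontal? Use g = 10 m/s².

Taking torques about the right end:
Beam weight: 34 × 10 = 340 N down at 3.95 m → arm 3.95 m, τ = 340 × 3.95 = 1343 N·m counterclockwise.
Sandbag: 9.6 × 10 = 96 N down at 6.1 m → arm 6.1 m, τ = 96 × 6.1 = 585.6 N·m counterclockwise.
Crate: 30 × 10 = 300 N down at 6.7 m → arm 6.7 m, τ = 300 × 6.7 = 2010 N·m counterclockwise.
Box: 15 × 10 = 150 N down at 4.5 m → arm 4.5 m, τ = 150 × 4.5 = 675 N·m counterclockwise.
Net moment of the loads = 4614 N·m counterclockwise.
The upward force F acts at the left end, arm 7.9 m, giving F × 7.9 clockwise.
Balancing moments: F × 7.9 = 4614, giving F = 4614 / 7.9 = 584 N.

F ≈ 584 N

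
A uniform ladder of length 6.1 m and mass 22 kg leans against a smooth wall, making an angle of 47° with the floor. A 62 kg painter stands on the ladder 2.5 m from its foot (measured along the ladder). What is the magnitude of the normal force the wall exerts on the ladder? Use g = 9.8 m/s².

About the foot of the ladder:
Ladder weight 22×9.8 = 215.6 N acts at 3.05 m along the ladder; its horizontal arm is 3.05·cos47° = 2.08 m → τ = 448.4 N·m clockwise.
Painter: 62×9.8 = 607.6 N at 2.5 m → arm 1.705 m → τ = 1036 N·m clockwise.
Wall normal N acts horizontally at the top; its moment arm is the height L sinθ = 6.1·sin47° = 4.461 m, counterclockwise.
Setting net torque to zero: N × 4.461 = 1484 → N = 333 N.

N_wall ≈ 333 N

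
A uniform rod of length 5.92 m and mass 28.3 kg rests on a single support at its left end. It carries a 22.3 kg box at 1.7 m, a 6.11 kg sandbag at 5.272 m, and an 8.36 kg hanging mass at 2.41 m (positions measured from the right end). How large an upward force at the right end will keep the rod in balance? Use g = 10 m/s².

F ≈ 357 N

Taking torques about the left end:
Beam weight: 28.3 × 10 = 283 N down at 2.96 m → arm 2.96 m, τ = 283 × 2.96 = 837.7 N·m clockwise.
Box: 22.3 × 10 = 223 N down at 1.7 m → arm 4.22 m, τ = 223 × 4.22 = 941.1 N·m clockwise.
Sandbag: 6.11 × 10 = 61.1 N down at 5.272 m → arm 0.648 m, τ = 61.1 × 0.648 = 39.59 N·m clockwise.
Hanging mass: 8.36 × 10 = 83.6 N down at 2.41 m → arm 3.51 m, τ = 83.6 × 3.51 = 293.4 N·m clockwise.
Net moment of the loads = 2112 N·m clockwise.
The upward force F acts at the right end, arm 5.92 m, giving F × 5.92 counterclockwise.
Setting net torque to zero: F × 5.92 = 2112 → F = 2112 / 5.92 = 357 N.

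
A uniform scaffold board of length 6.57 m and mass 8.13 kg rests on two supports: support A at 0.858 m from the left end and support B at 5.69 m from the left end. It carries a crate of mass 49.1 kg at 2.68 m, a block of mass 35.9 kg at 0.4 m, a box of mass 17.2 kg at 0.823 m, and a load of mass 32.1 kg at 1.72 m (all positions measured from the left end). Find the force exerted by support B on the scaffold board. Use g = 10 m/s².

R_B ≈ 248 N

Take moments about support A.
Beam weight: 8.13 × 10 = 81.3 N down at 3.285 m → arm 2.427 m, τ = 81.3 × 2.427 = 197.3 N·m clockwise.
Crate: 49.1 × 10 = 491 N down at 2.68 m → arm 1.822 m, τ = 491 × 1.822 = 894.6 N·m clockwise.
Block: 35.9 × 10 = 359 N down at 0.4 m → arm 0.458 m, τ = 359 × 0.458 = 164.4 N·m counterclockwise.
Box: 17.2 × 10 = 172 N down at 0.823 m → arm 0.035 m, τ = 172 × 0.035 = 6.02 N·m counterclockwise.
Load: 32.1 × 10 = 321 N down at 1.72 m → arm 0.862 m, τ = 321 × 0.862 = 276.7 N·m clockwise.
Net load moment about support A = 1198 N·m clockwise.
Reaction R at support B is upward at 5.69 m, arm 4.832 m → moment R × 4.832 counterclockwise.
Balancing moments: R × 4.832 = 1198, giving R = 248 N.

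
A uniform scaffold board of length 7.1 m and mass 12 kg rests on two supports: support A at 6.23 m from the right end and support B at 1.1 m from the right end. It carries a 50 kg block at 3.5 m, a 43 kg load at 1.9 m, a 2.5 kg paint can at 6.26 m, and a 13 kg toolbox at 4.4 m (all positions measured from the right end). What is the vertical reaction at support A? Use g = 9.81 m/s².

R_A ≈ 458 N

About support B:
Beam weight: 12 × 9.81 = 117.7 N down at 3.55 m → arm 2.45 m, τ = 117.7 × 2.45 = 288.4 N·m counterclockwise.
Block: 50 × 9.81 = 490.5 N down at 3.5 m → arm 2.4 m, τ = 490.5 × 2.4 = 1177 N·m counterclockwise.
Load: 43 × 9.81 = 421.8 N down at 1.9 m → arm 0.8 m, τ = 421.8 × 0.8 = 337.4 N·m counterclockwise.
Paint can: 2.5 × 9.81 = 24.53 N down at 6.26 m → arm 5.16 m, τ = 24.53 × 5.16 = 126.6 N·m counterclockwise.
Toolbox: 13 × 9.81 = 127.5 N down at 4.4 m → arm 3.3 m, τ = 127.5 × 3.3 = 420.8 N·m counterclockwise.
Net load moment about support B = 2350 N·m counterclockwise.
Reaction R at support A is upward at 6.23 m, arm 5.13 m → moment R × 5.13 clockwise.
Balancing moments: R × 5.13 = 2350, giving R = 458 N.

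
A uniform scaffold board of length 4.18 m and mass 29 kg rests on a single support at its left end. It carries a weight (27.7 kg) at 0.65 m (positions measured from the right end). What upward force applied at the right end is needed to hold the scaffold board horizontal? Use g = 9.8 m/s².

F ≈ 371 N

Take moments about the left end.
Beam weight: 29 × 9.8 = 284.2 N down at 2.09 m → arm 2.09 m, τ = 284.2 × 2.09 = 594 N·m clockwise.
Weight: 27.7 × 9.8 = 271.5 N down at 0.65 m → arm 3.53 m, τ = 271.5 × 3.53 = 958.4 N·m clockwise.
Net moment of the loads = 1552 N·m clockwise.
The upward force F acts at the right end, arm 4.18 m, giving F × 4.18 counterclockwise.
Στ = 0 ⇒ F × 4.18 = 1552 ⇒ F = 1552 / 4.18 = 371 N.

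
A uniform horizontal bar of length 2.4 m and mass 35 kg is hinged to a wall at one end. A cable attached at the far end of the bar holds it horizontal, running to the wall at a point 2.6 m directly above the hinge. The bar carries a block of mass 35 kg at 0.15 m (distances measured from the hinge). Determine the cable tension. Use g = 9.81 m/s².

Choose the hinge as the axis so the unknown hinge reaction has zero arm there.
Beam weight: 35 × 9.81 = 343.4 N down at 1.2 m → arm 1.2 m, τ = 343.4 × 1.2 = 412.1 N·m clockwise.
Block: 35 × 9.81 = 343.4 N down at 0.15 m → arm 0.15 m, τ = 343.4 × 0.15 = 51.51 N·m clockwise.
Total clockwise load moment = 463.6 N·m.
The cable tension T acts at 2.4 m; only its component perpendicular to the bar, T sinθ, produces torque. sinθ = h/√(h²+d²) = 2.6/√(2.6²+2.4²) = 0.7348.
Στ = 0 ⇒ T × 2.4 × 0.7348 = 463.6 ⇒ T = 463.6 / 1.764 = 263 N.

T ≈ 263 N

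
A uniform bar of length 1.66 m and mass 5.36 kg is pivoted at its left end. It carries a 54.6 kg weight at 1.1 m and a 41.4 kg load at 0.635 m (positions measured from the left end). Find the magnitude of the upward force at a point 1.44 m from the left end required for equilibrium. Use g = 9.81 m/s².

Take moments about the left end.
Beam weight: 5.36 × 9.81 = 52.58 N down at 0.83 m → arm 0.83 m, τ = 52.58 × 0.83 = 43.64 N·m clockwise.
Weight: 54.6 × 9.81 = 535.6 N down at 1.1 m → arm 1.1 m, τ = 535.6 × 1.1 = 589.2 N·m clockwise.
Load: 41.4 × 9.81 = 406.1 N down at 0.635 m → arm 0.635 m, τ = 406.1 × 0.635 = 257.9 N·m clockwise.
Net moment of the loads = 890.7 N·m clockwise.
The upward force F acts at a point 1.44 m from the left end, arm 1.44 m, giving F × 1.44 counterclockwise.
Balancing moments: F × 1.44 = 890.7, giving F = 890.7 / 1.44 = 619 N.

F ≈ 619 N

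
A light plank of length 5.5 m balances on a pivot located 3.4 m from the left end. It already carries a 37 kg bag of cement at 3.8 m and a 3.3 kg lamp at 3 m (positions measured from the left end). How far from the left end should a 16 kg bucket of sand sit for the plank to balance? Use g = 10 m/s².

Take moments about the pivot (at 3.4 m from the left end).
Bag of cement: 37 × 10 = 370 N down at 3.8 m → arm 0.4 m, τ = 370 × 0.4 = 148 N·m clockwise.
Lamp: 3.3 × 10 = 33 N down at 3 m → arm 0.4 m, τ = 33 × 0.4 = 13.2 N·m counterclockwise.
Net moment of existing loads = 134.8 N·m clockwise.
The bucket of sand weighs 16 × 10 = 160 N and must supply an equal counterclockwise moment, so its lever arm about the pivot is 134.8 / 160 = 0.843 m.
That puts it at 3.4 − 0.843 = 2.56 m from the left end.

x ≈ 2.56 m from the left end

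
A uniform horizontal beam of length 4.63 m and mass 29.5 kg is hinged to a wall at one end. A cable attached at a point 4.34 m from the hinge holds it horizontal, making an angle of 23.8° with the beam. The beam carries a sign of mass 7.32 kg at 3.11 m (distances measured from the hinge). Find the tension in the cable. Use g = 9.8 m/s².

About the hinge:
Beam weight: 29.5 × 9.8 = 289.1 N down at 2.315 m → arm 2.315 m, τ = 289.1 × 2.315 = 669.3 N·m clockwise.
Sign: 7.32 × 9.8 = 71.74 N down at 3.11 m → arm 3.11 m, τ = 71.74 × 3.11 = 223.1 N·m clockwise.
Total clockwise load moment = 892.4 N·m.
The cable tension T acts at 4.34 m; only its component perpendicular to the beam, T sinθ, produces torque. sin 23.8° = 0.4035.
For rotational equilibrium, T × 4.34 × 0.4035 = 892.4, so T = 892.4 / 1.751 = 510 N.

T ≈ 510 N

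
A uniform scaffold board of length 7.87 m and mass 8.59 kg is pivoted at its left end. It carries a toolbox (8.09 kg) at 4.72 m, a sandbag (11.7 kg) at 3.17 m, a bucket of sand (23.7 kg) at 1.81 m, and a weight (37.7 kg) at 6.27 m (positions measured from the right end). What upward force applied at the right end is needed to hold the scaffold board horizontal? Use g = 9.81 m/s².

F ≈ 397 N

Taking torques about the left end:
Beam weight: 8.59 × 9.81 = 84.27 N down at 3.935 m → arm 3.935 m, τ = 84.27 × 3.935 = 331.6 N·m clockwise.
Toolbox: 8.09 × 9.81 = 79.36 N down at 4.72 m → arm 3.15 m, τ = 79.36 × 3.15 = 250 N·m clockwise.
Sandbag: 11.7 × 9.81 = 114.8 N down at 3.17 m → arm 4.7 m, τ = 114.8 × 4.7 = 539.6 N·m clockwise.
Bucket of sand: 23.7 × 9.81 = 232.5 N down at 1.81 m → arm 6.06 m, τ = 232.5 × 6.06 = 1409 N·m clockwise.
Weight: 37.7 × 9.81 = 369.8 N down at 6.27 m → arm 1.6 m, τ = 369.8 × 1.6 = 591.7 N·m clockwise.
Net moment of the loads = 3122 N·m clockwise.
The upward force F acts at the right end, arm 7.87 m, giving F × 7.87 counterclockwise.
For rotational equilibrium, F × 7.87 = 3122, so F = 3122 / 7.87 = 397 N.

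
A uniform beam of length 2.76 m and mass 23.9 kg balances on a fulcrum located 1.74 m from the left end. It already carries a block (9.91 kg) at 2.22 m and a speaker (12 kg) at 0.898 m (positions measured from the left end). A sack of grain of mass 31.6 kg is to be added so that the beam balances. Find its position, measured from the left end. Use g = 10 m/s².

x ≈ 2.18 m from the left end

Taking torques about the fulcrum (at 1.74 m from the left end):
Beam weight: 23.9 × 10 = 239 N down at 1.38 m → arm 0.36 m, τ = 239 × 0.36 = 86.04 N·m counterclockwise.
Block: 9.91 × 10 = 99.1 N down at 2.22 m → arm 0.48 m, τ = 99.1 × 0.48 = 47.57 N·m clockwise.
Speaker: 12 × 10 = 120 N down at 0.898 m → arm 0.842 m, τ = 120 × 0.842 = 101 N·m counterclockwise.
Net moment of existing loads = 139.5 N·m counterclockwise.
The sack of grain weighs 31.6 × 10 = 316 N and must supply an equal clockwise moment, so its lever arm about the fulcrum is 139.5 / 316 = 0.441 m.
That puts it at 1.74 + 0.441 = 2.18 m from the left end.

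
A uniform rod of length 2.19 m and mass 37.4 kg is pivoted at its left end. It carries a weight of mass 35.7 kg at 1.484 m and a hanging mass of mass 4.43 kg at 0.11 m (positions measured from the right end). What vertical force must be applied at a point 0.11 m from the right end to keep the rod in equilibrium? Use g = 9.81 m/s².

F ≈ 355 N

Sum moments about the left end (the unknown pivot reaction has zero arm there).
Beam weight: 37.4 × 9.81 = 366.9 N down at 1.095 m → arm 1.095 m, τ = 366.9 × 1.095 = 401.8 N·m clockwise.
Weight: 35.7 × 9.81 = 350.2 N down at 1.484 m → arm 0.706 m, τ = 350.2 × 0.706 = 247.2 N·m clockwise.
Hanging mass: 4.43 × 9.81 = 43.46 N down at 0.11 m → arm 2.08 m, τ = 43.46 × 2.08 = 90.4 N·m clockwise.
Net moment of the loads = 739.4 N·m clockwise.
The upward force F acts at a point 0.11 m from the right end, arm 2.08 m, giving F × 2.08 counterclockwise.
Balancing moments: F × 2.08 = 739.4, giving F = 739.4 / 2.08 = 355 N.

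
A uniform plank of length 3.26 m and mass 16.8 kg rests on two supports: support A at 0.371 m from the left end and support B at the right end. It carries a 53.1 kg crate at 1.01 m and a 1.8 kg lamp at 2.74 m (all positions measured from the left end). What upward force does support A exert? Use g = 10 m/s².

Sum moments about support B (its reaction then has zero moment arm).
Beam weight: 16.8 × 10 = 168 N down at 1.63 m → arm 1.63 m, τ = 168 × 1.63 = 273.8 N·m counterclockwise.
Crate: 53.1 × 10 = 531 N down at 1.01 m → arm 2.25 m, τ = 531 × 2.25 = 1195 N·m counterclockwise.
Lamp: 1.8 × 10 = 18 N down at 2.74 m → arm 0.52 m, τ = 18 × 0.52 = 9.36 N·m counterclockwise.
Net load moment about support B = 1478 N·m counterclockwise.
Reaction R at support A is upward at 0.371 m, arm 2.889 m → moment R × 2.889 clockwise.
Στ = 0 ⇒ R × 2.889 = 1478 ⇒ R = 512 N.

R_A ≈ 512 N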